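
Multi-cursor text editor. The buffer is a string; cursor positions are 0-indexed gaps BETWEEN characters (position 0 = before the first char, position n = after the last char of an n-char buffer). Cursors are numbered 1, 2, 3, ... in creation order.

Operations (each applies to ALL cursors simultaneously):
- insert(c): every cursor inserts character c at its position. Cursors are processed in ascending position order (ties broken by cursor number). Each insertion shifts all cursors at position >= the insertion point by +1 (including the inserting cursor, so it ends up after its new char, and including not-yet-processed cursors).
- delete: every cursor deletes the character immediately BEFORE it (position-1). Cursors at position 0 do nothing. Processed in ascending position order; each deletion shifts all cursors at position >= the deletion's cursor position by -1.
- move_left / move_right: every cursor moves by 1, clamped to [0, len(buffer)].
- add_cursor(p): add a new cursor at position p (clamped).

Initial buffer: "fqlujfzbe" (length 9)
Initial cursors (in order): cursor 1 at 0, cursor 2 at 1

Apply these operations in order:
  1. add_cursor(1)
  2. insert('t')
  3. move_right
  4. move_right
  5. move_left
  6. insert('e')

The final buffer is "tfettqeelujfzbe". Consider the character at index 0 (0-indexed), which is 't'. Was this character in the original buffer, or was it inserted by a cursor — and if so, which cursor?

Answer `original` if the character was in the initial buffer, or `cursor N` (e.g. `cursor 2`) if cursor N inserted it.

Answer: cursor 1

Derivation:
After op 1 (add_cursor(1)): buffer="fqlujfzbe" (len 9), cursors c1@0 c2@1 c3@1, authorship .........
After op 2 (insert('t')): buffer="tfttqlujfzbe" (len 12), cursors c1@1 c2@4 c3@4, authorship 1.23........
After op 3 (move_right): buffer="tfttqlujfzbe" (len 12), cursors c1@2 c2@5 c3@5, authorship 1.23........
After op 4 (move_right): buffer="tfttqlujfzbe" (len 12), cursors c1@3 c2@6 c3@6, authorship 1.23........
After op 5 (move_left): buffer="tfttqlujfzbe" (len 12), cursors c1@2 c2@5 c3@5, authorship 1.23........
After op 6 (insert('e')): buffer="tfettqeelujfzbe" (len 15), cursors c1@3 c2@8 c3@8, authorship 1.123.23.......
Authorship (.=original, N=cursor N): 1 . 1 2 3 . 2 3 . . . . . . .
Index 0: author = 1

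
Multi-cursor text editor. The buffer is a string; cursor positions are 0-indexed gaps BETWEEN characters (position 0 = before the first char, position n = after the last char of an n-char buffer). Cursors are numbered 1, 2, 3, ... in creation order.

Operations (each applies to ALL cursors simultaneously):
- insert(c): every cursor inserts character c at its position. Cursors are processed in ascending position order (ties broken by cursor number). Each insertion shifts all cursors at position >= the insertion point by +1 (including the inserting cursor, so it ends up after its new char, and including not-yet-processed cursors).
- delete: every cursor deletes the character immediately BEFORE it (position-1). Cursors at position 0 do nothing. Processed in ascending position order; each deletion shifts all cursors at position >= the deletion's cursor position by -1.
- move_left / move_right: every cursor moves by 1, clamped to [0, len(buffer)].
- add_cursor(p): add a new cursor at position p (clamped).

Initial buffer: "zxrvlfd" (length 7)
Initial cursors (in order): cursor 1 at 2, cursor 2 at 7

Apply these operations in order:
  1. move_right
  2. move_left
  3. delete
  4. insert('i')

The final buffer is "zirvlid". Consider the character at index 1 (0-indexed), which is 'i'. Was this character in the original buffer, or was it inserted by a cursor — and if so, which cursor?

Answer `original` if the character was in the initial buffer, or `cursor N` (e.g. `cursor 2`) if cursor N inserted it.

After op 1 (move_right): buffer="zxrvlfd" (len 7), cursors c1@3 c2@7, authorship .......
After op 2 (move_left): buffer="zxrvlfd" (len 7), cursors c1@2 c2@6, authorship .......
After op 3 (delete): buffer="zrvld" (len 5), cursors c1@1 c2@4, authorship .....
After op 4 (insert('i')): buffer="zirvlid" (len 7), cursors c1@2 c2@6, authorship .1...2.
Authorship (.=original, N=cursor N): . 1 . . . 2 .
Index 1: author = 1

Answer: cursor 1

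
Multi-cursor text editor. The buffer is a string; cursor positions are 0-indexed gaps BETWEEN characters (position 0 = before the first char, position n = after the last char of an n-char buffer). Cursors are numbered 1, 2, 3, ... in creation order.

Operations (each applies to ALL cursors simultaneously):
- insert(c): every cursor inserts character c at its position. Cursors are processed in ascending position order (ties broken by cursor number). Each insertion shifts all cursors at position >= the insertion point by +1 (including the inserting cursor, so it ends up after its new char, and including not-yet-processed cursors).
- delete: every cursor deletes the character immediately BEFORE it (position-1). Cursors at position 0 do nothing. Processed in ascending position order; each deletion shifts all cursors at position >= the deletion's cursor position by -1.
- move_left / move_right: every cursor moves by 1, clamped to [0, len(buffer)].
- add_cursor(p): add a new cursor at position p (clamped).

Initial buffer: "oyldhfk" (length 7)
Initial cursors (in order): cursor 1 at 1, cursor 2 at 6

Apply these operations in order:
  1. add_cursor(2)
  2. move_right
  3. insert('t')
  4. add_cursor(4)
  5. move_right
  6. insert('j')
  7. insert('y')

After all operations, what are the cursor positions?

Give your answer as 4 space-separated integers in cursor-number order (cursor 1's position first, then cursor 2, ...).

After op 1 (add_cursor(2)): buffer="oyldhfk" (len 7), cursors c1@1 c3@2 c2@6, authorship .......
After op 2 (move_right): buffer="oyldhfk" (len 7), cursors c1@2 c3@3 c2@7, authorship .......
After op 3 (insert('t')): buffer="oytltdhfkt" (len 10), cursors c1@3 c3@5 c2@10, authorship ..1.3....2
After op 4 (add_cursor(4)): buffer="oytltdhfkt" (len 10), cursors c1@3 c4@4 c3@5 c2@10, authorship ..1.3....2
After op 5 (move_right): buffer="oytltdhfkt" (len 10), cursors c1@4 c4@5 c3@6 c2@10, authorship ..1.3....2
After op 6 (insert('j')): buffer="oytljtjdjhfktj" (len 14), cursors c1@5 c4@7 c3@9 c2@14, authorship ..1.134.3...22
After op 7 (insert('y')): buffer="oytljytjydjyhfktjy" (len 18), cursors c1@6 c4@9 c3@12 c2@18, authorship ..1.11344.33...222

Answer: 6 18 12 9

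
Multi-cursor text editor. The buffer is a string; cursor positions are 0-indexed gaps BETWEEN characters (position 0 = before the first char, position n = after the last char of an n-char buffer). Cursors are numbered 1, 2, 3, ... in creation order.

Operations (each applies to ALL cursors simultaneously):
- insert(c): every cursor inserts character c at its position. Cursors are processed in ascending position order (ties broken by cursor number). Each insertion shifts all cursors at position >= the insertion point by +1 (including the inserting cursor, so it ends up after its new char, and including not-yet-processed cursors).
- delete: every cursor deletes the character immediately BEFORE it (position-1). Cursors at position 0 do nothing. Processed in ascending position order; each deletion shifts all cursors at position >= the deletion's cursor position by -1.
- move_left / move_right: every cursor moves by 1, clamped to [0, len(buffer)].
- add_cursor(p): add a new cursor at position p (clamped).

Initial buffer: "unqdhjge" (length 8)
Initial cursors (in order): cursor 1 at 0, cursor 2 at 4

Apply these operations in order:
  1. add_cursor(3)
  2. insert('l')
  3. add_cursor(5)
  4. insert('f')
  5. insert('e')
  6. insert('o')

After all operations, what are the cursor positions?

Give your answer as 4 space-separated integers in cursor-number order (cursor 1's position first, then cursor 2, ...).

Answer: 4 19 14 14

Derivation:
After op 1 (add_cursor(3)): buffer="unqdhjge" (len 8), cursors c1@0 c3@3 c2@4, authorship ........
After op 2 (insert('l')): buffer="lunqldlhjge" (len 11), cursors c1@1 c3@5 c2@7, authorship 1...3.2....
After op 3 (add_cursor(5)): buffer="lunqldlhjge" (len 11), cursors c1@1 c3@5 c4@5 c2@7, authorship 1...3.2....
After op 4 (insert('f')): buffer="lfunqlffdlfhjge" (len 15), cursors c1@2 c3@8 c4@8 c2@11, authorship 11...334.22....
After op 5 (insert('e')): buffer="lfeunqlffeedlfehjge" (len 19), cursors c1@3 c3@11 c4@11 c2@15, authorship 111...33434.222....
After op 6 (insert('o')): buffer="lfeounqlffeeoodlfeohjge" (len 23), cursors c1@4 c3@14 c4@14 c2@19, authorship 1111...3343434.2222....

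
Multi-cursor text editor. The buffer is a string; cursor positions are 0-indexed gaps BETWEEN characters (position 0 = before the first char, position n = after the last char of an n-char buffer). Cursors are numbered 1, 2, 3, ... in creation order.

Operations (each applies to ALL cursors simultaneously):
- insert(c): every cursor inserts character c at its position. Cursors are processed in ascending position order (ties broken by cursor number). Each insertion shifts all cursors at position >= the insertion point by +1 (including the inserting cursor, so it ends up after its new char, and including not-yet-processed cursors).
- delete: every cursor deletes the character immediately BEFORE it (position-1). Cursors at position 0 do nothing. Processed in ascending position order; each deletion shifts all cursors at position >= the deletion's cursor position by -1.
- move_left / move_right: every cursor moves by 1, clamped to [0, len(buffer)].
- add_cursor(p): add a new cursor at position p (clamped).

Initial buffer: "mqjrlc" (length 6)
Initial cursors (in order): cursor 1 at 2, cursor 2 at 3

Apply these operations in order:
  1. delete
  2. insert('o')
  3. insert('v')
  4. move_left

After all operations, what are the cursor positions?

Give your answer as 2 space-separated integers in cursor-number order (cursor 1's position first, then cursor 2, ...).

After op 1 (delete): buffer="mrlc" (len 4), cursors c1@1 c2@1, authorship ....
After op 2 (insert('o')): buffer="moorlc" (len 6), cursors c1@3 c2@3, authorship .12...
After op 3 (insert('v')): buffer="moovvrlc" (len 8), cursors c1@5 c2@5, authorship .1212...
After op 4 (move_left): buffer="moovvrlc" (len 8), cursors c1@4 c2@4, authorship .1212...

Answer: 4 4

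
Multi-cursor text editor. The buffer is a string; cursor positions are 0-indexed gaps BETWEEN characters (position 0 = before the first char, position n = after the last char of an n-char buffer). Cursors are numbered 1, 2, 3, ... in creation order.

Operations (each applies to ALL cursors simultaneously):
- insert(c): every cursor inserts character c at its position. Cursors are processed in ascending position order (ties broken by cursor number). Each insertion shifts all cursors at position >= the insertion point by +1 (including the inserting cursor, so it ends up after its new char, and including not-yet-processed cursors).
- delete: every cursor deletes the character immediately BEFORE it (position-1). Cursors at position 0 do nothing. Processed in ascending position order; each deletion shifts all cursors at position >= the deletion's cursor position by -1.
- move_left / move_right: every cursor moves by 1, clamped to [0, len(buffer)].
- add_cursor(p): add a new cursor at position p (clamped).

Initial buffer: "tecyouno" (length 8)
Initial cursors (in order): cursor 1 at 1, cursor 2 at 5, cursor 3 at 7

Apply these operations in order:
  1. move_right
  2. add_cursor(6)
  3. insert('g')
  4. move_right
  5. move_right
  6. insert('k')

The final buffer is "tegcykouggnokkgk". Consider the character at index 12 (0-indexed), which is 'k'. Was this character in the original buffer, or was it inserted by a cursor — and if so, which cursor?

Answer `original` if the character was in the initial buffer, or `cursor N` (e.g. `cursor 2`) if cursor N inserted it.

After op 1 (move_right): buffer="tecyouno" (len 8), cursors c1@2 c2@6 c3@8, authorship ........
After op 2 (add_cursor(6)): buffer="tecyouno" (len 8), cursors c1@2 c2@6 c4@6 c3@8, authorship ........
After op 3 (insert('g')): buffer="tegcyouggnog" (len 12), cursors c1@3 c2@9 c4@9 c3@12, authorship ..1....24..3
After op 4 (move_right): buffer="tegcyouggnog" (len 12), cursors c1@4 c2@10 c4@10 c3@12, authorship ..1....24..3
After op 5 (move_right): buffer="tegcyouggnog" (len 12), cursors c1@5 c2@11 c4@11 c3@12, authorship ..1....24..3
After op 6 (insert('k')): buffer="tegcykouggnokkgk" (len 16), cursors c1@6 c2@14 c4@14 c3@16, authorship ..1..1..24..2433
Authorship (.=original, N=cursor N): . . 1 . . 1 . . 2 4 . . 2 4 3 3
Index 12: author = 2

Answer: cursor 2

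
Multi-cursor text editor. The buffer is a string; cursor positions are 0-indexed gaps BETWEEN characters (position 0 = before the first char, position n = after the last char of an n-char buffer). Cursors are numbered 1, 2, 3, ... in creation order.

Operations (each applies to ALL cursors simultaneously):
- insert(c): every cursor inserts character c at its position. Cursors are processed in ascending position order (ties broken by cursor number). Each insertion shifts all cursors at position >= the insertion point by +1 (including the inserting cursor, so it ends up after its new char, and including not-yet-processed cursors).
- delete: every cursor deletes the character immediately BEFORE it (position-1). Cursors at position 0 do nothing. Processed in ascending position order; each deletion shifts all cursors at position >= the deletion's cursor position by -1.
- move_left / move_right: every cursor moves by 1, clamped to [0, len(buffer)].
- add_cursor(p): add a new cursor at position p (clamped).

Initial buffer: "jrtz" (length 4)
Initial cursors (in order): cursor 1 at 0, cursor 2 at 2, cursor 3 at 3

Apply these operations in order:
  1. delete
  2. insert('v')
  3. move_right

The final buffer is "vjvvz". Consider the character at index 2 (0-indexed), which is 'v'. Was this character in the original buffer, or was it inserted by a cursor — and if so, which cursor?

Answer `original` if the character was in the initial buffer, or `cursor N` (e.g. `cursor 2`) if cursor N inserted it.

Answer: cursor 2

Derivation:
After op 1 (delete): buffer="jz" (len 2), cursors c1@0 c2@1 c3@1, authorship ..
After op 2 (insert('v')): buffer="vjvvz" (len 5), cursors c1@1 c2@4 c3@4, authorship 1.23.
After op 3 (move_right): buffer="vjvvz" (len 5), cursors c1@2 c2@5 c3@5, authorship 1.23.
Authorship (.=original, N=cursor N): 1 . 2 3 .
Index 2: author = 2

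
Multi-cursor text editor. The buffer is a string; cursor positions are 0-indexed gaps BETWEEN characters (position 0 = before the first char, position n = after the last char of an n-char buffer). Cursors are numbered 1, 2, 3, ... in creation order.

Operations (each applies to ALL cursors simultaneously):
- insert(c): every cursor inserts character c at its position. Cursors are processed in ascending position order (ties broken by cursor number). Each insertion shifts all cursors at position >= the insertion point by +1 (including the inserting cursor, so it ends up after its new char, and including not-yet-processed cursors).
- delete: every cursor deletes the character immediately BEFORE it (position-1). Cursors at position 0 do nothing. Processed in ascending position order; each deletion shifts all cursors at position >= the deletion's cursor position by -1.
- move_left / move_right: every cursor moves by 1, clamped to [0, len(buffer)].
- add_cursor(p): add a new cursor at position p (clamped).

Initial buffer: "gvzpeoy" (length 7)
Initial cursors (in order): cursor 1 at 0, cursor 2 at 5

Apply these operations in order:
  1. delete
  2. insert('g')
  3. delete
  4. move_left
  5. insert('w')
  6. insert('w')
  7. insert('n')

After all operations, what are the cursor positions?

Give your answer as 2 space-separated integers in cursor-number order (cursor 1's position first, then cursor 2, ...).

Answer: 3 9

Derivation:
After op 1 (delete): buffer="gvzpoy" (len 6), cursors c1@0 c2@4, authorship ......
After op 2 (insert('g')): buffer="ggvzpgoy" (len 8), cursors c1@1 c2@6, authorship 1....2..
After op 3 (delete): buffer="gvzpoy" (len 6), cursors c1@0 c2@4, authorship ......
After op 4 (move_left): buffer="gvzpoy" (len 6), cursors c1@0 c2@3, authorship ......
After op 5 (insert('w')): buffer="wgvzwpoy" (len 8), cursors c1@1 c2@5, authorship 1...2...
After op 6 (insert('w')): buffer="wwgvzwwpoy" (len 10), cursors c1@2 c2@7, authorship 11...22...
After op 7 (insert('n')): buffer="wwngvzwwnpoy" (len 12), cursors c1@3 c2@9, authorship 111...222...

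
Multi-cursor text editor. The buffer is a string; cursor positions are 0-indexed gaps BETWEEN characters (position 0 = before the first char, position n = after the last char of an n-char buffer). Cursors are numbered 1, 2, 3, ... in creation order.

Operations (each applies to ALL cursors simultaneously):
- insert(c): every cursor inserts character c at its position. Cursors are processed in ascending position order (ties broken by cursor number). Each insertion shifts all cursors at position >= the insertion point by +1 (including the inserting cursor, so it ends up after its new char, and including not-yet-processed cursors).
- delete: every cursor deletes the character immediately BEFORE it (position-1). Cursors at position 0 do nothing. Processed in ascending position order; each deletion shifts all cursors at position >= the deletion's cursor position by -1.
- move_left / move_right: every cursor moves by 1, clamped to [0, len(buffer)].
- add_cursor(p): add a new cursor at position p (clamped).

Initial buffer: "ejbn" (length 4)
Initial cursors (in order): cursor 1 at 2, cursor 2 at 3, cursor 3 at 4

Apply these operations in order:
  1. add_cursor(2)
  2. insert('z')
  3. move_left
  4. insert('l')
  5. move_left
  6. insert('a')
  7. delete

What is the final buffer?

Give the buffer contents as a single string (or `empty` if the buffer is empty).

After op 1 (add_cursor(2)): buffer="ejbn" (len 4), cursors c1@2 c4@2 c2@3 c3@4, authorship ....
After op 2 (insert('z')): buffer="ejzzbznz" (len 8), cursors c1@4 c4@4 c2@6 c3@8, authorship ..14.2.3
After op 3 (move_left): buffer="ejzzbznz" (len 8), cursors c1@3 c4@3 c2@5 c3@7, authorship ..14.2.3
After op 4 (insert('l')): buffer="ejzllzblznlz" (len 12), cursors c1@5 c4@5 c2@8 c3@11, authorship ..1144.22.33
After op 5 (move_left): buffer="ejzllzblznlz" (len 12), cursors c1@4 c4@4 c2@7 c3@10, authorship ..1144.22.33
After op 6 (insert('a')): buffer="ejzlaalzbalznalz" (len 16), cursors c1@6 c4@6 c2@10 c3@14, authorship ..111444.222.333
After op 7 (delete): buffer="ejzllzblznlz" (len 12), cursors c1@4 c4@4 c2@7 c3@10, authorship ..1144.22.33

Answer: ejzllzblznlz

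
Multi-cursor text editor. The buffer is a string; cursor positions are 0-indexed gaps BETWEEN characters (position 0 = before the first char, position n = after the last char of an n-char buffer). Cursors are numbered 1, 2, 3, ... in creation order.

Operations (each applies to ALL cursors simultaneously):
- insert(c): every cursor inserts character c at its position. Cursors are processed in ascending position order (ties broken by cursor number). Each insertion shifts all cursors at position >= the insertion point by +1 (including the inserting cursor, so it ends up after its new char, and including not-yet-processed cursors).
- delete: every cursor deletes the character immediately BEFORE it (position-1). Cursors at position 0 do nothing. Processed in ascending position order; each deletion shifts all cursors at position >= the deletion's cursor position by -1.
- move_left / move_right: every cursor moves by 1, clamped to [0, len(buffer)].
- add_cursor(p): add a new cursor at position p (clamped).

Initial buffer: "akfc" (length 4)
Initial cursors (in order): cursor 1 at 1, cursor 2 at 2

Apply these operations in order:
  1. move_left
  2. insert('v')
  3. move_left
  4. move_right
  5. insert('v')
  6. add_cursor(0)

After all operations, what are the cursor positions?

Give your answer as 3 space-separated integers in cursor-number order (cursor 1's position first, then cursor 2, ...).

Answer: 2 5 0

Derivation:
After op 1 (move_left): buffer="akfc" (len 4), cursors c1@0 c2@1, authorship ....
After op 2 (insert('v')): buffer="vavkfc" (len 6), cursors c1@1 c2@3, authorship 1.2...
After op 3 (move_left): buffer="vavkfc" (len 6), cursors c1@0 c2@2, authorship 1.2...
After op 4 (move_right): buffer="vavkfc" (len 6), cursors c1@1 c2@3, authorship 1.2...
After op 5 (insert('v')): buffer="vvavvkfc" (len 8), cursors c1@2 c2@5, authorship 11.22...
After op 6 (add_cursor(0)): buffer="vvavvkfc" (len 8), cursors c3@0 c1@2 c2@5, authorship 11.22...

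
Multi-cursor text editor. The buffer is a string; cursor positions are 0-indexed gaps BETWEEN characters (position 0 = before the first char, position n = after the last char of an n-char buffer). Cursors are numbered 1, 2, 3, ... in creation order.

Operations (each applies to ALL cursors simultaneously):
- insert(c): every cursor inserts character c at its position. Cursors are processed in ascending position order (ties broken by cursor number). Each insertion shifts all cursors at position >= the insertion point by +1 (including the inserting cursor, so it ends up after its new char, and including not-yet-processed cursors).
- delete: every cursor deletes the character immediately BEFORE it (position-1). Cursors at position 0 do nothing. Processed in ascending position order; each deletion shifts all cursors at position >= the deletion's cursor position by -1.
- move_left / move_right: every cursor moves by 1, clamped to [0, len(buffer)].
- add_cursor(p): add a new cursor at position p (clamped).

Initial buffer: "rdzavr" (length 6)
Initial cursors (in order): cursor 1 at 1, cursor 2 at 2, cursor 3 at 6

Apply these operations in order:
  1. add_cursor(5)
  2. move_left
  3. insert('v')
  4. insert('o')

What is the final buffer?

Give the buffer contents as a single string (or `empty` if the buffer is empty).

After op 1 (add_cursor(5)): buffer="rdzavr" (len 6), cursors c1@1 c2@2 c4@5 c3@6, authorship ......
After op 2 (move_left): buffer="rdzavr" (len 6), cursors c1@0 c2@1 c4@4 c3@5, authorship ......
After op 3 (insert('v')): buffer="vrvdzavvvr" (len 10), cursors c1@1 c2@3 c4@7 c3@9, authorship 1.2...4.3.
After op 4 (insert('o')): buffer="vorvodzavovvor" (len 14), cursors c1@2 c2@5 c4@10 c3@13, authorship 11.22...44.33.

Answer: vorvodzavovvor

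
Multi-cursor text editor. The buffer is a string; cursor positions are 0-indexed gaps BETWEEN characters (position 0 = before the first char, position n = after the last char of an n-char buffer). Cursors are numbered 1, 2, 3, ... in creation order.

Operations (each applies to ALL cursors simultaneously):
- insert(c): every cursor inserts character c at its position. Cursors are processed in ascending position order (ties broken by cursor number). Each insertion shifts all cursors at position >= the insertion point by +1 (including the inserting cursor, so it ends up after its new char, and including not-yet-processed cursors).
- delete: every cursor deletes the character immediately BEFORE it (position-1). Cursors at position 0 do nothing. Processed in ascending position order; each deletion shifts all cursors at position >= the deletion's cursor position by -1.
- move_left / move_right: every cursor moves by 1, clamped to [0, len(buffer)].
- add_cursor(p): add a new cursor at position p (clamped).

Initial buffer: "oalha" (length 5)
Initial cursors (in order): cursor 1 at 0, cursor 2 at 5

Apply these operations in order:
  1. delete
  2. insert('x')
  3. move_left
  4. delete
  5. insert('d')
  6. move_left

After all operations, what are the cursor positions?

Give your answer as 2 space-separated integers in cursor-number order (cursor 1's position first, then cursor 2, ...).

Answer: 0 5

Derivation:
After op 1 (delete): buffer="oalh" (len 4), cursors c1@0 c2@4, authorship ....
After op 2 (insert('x')): buffer="xoalhx" (len 6), cursors c1@1 c2@6, authorship 1....2
After op 3 (move_left): buffer="xoalhx" (len 6), cursors c1@0 c2@5, authorship 1....2
After op 4 (delete): buffer="xoalx" (len 5), cursors c1@0 c2@4, authorship 1...2
After op 5 (insert('d')): buffer="dxoaldx" (len 7), cursors c1@1 c2@6, authorship 11...22
After op 6 (move_left): buffer="dxoaldx" (len 7), cursors c1@0 c2@5, authorship 11...22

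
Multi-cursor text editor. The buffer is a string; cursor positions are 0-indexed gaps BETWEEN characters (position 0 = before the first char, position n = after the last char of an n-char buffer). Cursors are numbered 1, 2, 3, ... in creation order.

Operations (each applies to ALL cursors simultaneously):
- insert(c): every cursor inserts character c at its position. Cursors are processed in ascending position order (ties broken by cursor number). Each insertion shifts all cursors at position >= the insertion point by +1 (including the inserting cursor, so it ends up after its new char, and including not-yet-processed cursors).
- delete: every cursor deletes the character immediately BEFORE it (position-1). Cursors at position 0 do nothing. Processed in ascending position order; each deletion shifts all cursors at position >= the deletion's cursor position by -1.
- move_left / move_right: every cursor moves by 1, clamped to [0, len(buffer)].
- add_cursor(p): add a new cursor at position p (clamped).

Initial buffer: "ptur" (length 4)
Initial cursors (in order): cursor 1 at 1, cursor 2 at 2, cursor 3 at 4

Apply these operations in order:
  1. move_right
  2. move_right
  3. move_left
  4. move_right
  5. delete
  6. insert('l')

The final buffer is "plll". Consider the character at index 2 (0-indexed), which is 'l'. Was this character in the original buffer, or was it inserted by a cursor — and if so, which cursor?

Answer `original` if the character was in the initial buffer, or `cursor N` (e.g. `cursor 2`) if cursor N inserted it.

After op 1 (move_right): buffer="ptur" (len 4), cursors c1@2 c2@3 c3@4, authorship ....
After op 2 (move_right): buffer="ptur" (len 4), cursors c1@3 c2@4 c3@4, authorship ....
After op 3 (move_left): buffer="ptur" (len 4), cursors c1@2 c2@3 c3@3, authorship ....
After op 4 (move_right): buffer="ptur" (len 4), cursors c1@3 c2@4 c3@4, authorship ....
After op 5 (delete): buffer="p" (len 1), cursors c1@1 c2@1 c3@1, authorship .
After op 6 (insert('l')): buffer="plll" (len 4), cursors c1@4 c2@4 c3@4, authorship .123
Authorship (.=original, N=cursor N): . 1 2 3
Index 2: author = 2

Answer: cursor 2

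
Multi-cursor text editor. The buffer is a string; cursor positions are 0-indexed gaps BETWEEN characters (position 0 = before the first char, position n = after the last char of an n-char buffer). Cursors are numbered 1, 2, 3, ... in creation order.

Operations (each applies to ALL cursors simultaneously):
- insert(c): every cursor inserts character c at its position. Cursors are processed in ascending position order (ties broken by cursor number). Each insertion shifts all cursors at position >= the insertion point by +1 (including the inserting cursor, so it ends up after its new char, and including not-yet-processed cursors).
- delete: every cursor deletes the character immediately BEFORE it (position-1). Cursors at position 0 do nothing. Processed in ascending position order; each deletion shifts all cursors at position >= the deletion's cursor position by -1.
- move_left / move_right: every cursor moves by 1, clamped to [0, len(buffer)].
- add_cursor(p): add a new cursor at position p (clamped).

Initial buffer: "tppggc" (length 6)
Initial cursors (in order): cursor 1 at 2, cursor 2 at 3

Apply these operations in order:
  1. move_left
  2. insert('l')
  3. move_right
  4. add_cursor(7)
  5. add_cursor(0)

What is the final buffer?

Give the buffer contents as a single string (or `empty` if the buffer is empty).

Answer: tlplpggc

Derivation:
After op 1 (move_left): buffer="tppggc" (len 6), cursors c1@1 c2@2, authorship ......
After op 2 (insert('l')): buffer="tlplpggc" (len 8), cursors c1@2 c2@4, authorship .1.2....
After op 3 (move_right): buffer="tlplpggc" (len 8), cursors c1@3 c2@5, authorship .1.2....
After op 4 (add_cursor(7)): buffer="tlplpggc" (len 8), cursors c1@3 c2@5 c3@7, authorship .1.2....
After op 5 (add_cursor(0)): buffer="tlplpggc" (len 8), cursors c4@0 c1@3 c2@5 c3@7, authorship .1.2....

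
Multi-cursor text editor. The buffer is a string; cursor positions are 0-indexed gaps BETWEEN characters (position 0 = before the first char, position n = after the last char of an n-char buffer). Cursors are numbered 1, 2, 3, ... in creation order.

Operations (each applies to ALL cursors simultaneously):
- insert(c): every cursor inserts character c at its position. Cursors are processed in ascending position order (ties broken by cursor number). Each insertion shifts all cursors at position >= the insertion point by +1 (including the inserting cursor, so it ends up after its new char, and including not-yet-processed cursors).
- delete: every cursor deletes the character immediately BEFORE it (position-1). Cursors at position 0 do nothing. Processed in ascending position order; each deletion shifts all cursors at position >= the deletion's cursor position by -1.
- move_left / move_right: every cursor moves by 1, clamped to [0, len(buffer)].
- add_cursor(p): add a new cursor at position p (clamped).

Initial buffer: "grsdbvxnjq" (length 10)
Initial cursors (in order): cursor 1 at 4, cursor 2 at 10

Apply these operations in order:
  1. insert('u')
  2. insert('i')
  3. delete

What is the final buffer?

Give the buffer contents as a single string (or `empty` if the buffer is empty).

Answer: grsdubvxnjqu

Derivation:
After op 1 (insert('u')): buffer="grsdubvxnjqu" (len 12), cursors c1@5 c2@12, authorship ....1......2
After op 2 (insert('i')): buffer="grsduibvxnjqui" (len 14), cursors c1@6 c2@14, authorship ....11......22
After op 3 (delete): buffer="grsdubvxnjqu" (len 12), cursors c1@5 c2@12, authorship ....1......2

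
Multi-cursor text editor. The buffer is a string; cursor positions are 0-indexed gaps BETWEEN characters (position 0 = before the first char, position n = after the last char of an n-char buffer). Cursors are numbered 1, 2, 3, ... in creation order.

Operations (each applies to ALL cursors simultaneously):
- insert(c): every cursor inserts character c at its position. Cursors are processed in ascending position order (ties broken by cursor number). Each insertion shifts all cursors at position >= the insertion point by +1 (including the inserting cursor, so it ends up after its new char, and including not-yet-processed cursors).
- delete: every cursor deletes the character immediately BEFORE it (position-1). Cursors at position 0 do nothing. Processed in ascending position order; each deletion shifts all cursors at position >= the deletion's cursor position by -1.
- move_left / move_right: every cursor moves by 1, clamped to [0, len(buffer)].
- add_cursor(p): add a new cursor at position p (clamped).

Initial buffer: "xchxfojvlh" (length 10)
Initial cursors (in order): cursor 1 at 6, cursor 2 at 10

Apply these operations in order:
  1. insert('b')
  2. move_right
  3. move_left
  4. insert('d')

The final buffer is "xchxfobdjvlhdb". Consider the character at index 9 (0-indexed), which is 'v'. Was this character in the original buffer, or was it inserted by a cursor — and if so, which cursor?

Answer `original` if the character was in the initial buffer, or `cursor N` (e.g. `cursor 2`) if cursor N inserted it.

Answer: original

Derivation:
After op 1 (insert('b')): buffer="xchxfobjvlhb" (len 12), cursors c1@7 c2@12, authorship ......1....2
After op 2 (move_right): buffer="xchxfobjvlhb" (len 12), cursors c1@8 c2@12, authorship ......1....2
After op 3 (move_left): buffer="xchxfobjvlhb" (len 12), cursors c1@7 c2@11, authorship ......1....2
After op 4 (insert('d')): buffer="xchxfobdjvlhdb" (len 14), cursors c1@8 c2@13, authorship ......11....22
Authorship (.=original, N=cursor N): . . . . . . 1 1 . . . . 2 2
Index 9: author = original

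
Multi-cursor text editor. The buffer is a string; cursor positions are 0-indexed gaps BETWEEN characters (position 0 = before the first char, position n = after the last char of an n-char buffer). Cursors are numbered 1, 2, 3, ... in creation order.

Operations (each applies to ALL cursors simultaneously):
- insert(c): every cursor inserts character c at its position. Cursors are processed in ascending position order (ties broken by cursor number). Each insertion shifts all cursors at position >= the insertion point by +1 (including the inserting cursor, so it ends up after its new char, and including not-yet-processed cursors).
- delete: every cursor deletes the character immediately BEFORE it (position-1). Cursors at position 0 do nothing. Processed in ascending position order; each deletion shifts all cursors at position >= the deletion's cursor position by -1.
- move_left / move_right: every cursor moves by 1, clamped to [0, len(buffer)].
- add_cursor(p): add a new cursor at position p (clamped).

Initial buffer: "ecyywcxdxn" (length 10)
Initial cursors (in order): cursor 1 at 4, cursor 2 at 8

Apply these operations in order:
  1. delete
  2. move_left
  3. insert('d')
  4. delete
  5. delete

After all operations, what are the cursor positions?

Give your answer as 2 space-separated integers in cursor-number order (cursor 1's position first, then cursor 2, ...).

After op 1 (delete): buffer="ecywcxxn" (len 8), cursors c1@3 c2@6, authorship ........
After op 2 (move_left): buffer="ecywcxxn" (len 8), cursors c1@2 c2@5, authorship ........
After op 3 (insert('d')): buffer="ecdywcdxxn" (len 10), cursors c1@3 c2@7, authorship ..1...2...
After op 4 (delete): buffer="ecywcxxn" (len 8), cursors c1@2 c2@5, authorship ........
After op 5 (delete): buffer="eywxxn" (len 6), cursors c1@1 c2@3, authorship ......

Answer: 1 3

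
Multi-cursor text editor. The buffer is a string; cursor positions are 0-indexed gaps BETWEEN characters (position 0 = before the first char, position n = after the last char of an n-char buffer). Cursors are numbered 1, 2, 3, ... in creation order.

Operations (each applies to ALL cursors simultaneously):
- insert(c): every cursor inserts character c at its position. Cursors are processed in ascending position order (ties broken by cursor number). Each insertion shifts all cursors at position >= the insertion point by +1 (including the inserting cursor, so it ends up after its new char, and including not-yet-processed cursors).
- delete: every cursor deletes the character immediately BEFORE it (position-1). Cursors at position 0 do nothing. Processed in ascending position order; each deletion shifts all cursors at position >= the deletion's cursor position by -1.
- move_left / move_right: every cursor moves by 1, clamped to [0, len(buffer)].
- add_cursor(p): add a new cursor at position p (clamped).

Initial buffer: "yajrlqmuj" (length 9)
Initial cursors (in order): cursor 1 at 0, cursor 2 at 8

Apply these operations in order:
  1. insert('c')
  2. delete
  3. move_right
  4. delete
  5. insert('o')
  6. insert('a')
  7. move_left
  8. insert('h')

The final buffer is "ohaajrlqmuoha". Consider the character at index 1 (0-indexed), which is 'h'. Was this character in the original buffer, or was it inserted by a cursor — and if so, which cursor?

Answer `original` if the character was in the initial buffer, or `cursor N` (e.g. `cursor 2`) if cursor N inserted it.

Answer: cursor 1

Derivation:
After op 1 (insert('c')): buffer="cyajrlqmucj" (len 11), cursors c1@1 c2@10, authorship 1........2.
After op 2 (delete): buffer="yajrlqmuj" (len 9), cursors c1@0 c2@8, authorship .........
After op 3 (move_right): buffer="yajrlqmuj" (len 9), cursors c1@1 c2@9, authorship .........
After op 4 (delete): buffer="ajrlqmu" (len 7), cursors c1@0 c2@7, authorship .......
After op 5 (insert('o')): buffer="oajrlqmuo" (len 9), cursors c1@1 c2@9, authorship 1.......2
After op 6 (insert('a')): buffer="oaajrlqmuoa" (len 11), cursors c1@2 c2@11, authorship 11.......22
After op 7 (move_left): buffer="oaajrlqmuoa" (len 11), cursors c1@1 c2@10, authorship 11.......22
After op 8 (insert('h')): buffer="ohaajrlqmuoha" (len 13), cursors c1@2 c2@12, authorship 111.......222
Authorship (.=original, N=cursor N): 1 1 1 . . . . . . . 2 2 2
Index 1: author = 1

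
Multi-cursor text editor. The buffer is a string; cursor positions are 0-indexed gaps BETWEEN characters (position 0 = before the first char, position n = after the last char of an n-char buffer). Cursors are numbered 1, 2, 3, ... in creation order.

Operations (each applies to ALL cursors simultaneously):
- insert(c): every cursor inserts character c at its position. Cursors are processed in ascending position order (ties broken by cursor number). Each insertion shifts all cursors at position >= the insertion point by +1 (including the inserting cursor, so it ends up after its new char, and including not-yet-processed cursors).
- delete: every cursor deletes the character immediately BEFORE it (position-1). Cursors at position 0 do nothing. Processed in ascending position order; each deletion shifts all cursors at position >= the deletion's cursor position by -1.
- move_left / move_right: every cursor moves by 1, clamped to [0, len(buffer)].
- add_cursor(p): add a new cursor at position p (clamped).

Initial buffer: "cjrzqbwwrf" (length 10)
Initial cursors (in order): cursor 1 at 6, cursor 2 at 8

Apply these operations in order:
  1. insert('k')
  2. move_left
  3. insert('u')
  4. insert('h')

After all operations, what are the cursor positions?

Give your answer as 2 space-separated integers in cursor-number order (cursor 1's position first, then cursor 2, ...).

After op 1 (insert('k')): buffer="cjrzqbkwwkrf" (len 12), cursors c1@7 c2@10, authorship ......1..2..
After op 2 (move_left): buffer="cjrzqbkwwkrf" (len 12), cursors c1@6 c2@9, authorship ......1..2..
After op 3 (insert('u')): buffer="cjrzqbukwwukrf" (len 14), cursors c1@7 c2@11, authorship ......11..22..
After op 4 (insert('h')): buffer="cjrzqbuhkwwuhkrf" (len 16), cursors c1@8 c2@13, authorship ......111..222..

Answer: 8 13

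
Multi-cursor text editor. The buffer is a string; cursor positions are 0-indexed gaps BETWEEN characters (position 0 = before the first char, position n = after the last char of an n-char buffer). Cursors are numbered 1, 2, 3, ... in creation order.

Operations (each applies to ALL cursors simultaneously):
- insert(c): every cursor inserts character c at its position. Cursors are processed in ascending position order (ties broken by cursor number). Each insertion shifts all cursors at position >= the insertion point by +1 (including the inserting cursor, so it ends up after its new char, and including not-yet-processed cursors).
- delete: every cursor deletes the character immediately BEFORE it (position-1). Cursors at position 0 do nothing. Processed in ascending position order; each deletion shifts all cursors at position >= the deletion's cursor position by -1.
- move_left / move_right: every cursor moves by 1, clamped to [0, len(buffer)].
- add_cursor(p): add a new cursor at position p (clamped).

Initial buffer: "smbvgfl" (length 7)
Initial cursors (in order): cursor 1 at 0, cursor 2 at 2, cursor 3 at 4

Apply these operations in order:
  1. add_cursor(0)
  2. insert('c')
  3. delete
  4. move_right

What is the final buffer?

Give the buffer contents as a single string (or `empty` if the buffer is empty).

Answer: smbvgfl

Derivation:
After op 1 (add_cursor(0)): buffer="smbvgfl" (len 7), cursors c1@0 c4@0 c2@2 c3@4, authorship .......
After op 2 (insert('c')): buffer="ccsmcbvcgfl" (len 11), cursors c1@2 c4@2 c2@5 c3@8, authorship 14..2..3...
After op 3 (delete): buffer="smbvgfl" (len 7), cursors c1@0 c4@0 c2@2 c3@4, authorship .......
After op 4 (move_right): buffer="smbvgfl" (len 7), cursors c1@1 c4@1 c2@3 c3@5, authorship .......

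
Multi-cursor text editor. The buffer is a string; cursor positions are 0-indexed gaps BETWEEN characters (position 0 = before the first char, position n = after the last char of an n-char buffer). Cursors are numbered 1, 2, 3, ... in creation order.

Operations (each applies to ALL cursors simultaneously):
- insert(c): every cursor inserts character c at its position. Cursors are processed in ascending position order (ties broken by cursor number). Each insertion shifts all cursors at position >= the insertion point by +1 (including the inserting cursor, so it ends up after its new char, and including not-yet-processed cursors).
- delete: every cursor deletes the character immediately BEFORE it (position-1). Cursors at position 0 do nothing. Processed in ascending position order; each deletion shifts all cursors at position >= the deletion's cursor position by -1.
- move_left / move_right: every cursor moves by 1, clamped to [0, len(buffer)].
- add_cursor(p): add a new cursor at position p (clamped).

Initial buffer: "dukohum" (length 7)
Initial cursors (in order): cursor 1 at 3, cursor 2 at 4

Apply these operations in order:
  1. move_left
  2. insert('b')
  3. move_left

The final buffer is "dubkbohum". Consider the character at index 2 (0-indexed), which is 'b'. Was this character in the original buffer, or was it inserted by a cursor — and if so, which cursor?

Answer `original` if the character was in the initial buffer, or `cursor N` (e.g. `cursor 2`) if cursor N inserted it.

After op 1 (move_left): buffer="dukohum" (len 7), cursors c1@2 c2@3, authorship .......
After op 2 (insert('b')): buffer="dubkbohum" (len 9), cursors c1@3 c2@5, authorship ..1.2....
After op 3 (move_left): buffer="dubkbohum" (len 9), cursors c1@2 c2@4, authorship ..1.2....
Authorship (.=original, N=cursor N): . . 1 . 2 . . . .
Index 2: author = 1

Answer: cursor 1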